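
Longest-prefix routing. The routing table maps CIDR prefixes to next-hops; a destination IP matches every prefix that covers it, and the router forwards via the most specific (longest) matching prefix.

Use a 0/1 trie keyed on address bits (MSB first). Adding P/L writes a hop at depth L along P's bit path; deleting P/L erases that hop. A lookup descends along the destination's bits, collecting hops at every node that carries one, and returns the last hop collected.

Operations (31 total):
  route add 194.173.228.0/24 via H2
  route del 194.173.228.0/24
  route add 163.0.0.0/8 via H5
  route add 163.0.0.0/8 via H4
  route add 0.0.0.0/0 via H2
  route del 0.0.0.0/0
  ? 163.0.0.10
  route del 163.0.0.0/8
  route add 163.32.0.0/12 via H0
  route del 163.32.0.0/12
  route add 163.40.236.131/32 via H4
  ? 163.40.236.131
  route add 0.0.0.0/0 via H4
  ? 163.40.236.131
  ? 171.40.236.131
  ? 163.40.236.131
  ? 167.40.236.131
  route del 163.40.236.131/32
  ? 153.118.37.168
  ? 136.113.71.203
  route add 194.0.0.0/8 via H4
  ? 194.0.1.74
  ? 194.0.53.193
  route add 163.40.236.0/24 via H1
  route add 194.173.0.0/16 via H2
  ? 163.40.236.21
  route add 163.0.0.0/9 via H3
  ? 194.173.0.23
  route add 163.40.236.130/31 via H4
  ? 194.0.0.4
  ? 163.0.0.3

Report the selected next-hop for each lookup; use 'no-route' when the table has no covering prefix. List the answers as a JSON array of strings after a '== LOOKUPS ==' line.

Process each operation:
  + 194.173.228.0/24 (H2) depth=24
  - 194.173.228.0/24 clear@24
  + 163.0.0.0/8 (H5) depth=8
  + 163.0.0.0/8 (H4) depth=8
  + 0.0.0.0/0 (H2) depth=0
  - 0.0.0.0/0 clear@0
  ? 163.0.0.10  path d0:-→d1:-→d2:-→d3:-→d4:-→d5:-→d6:-→d7:-→d8:H4  best=H4
  - 163.0.0.0/8 clear@8
  + 163.32.0.0/12 (H0) depth=12
  - 163.32.0.0/12 clear@12
  + 163.40.236.131/32 (H4) depth=32
  ? 163.40.236.131  path d0:-→d1:-→d2:-→d3:-→d4:-→d5:-→d6:-→d7:-→d8:-→d9:-→d10:-→d11:-→d12:-→d13:-→d14:-→d15:-→d16:-→d17:-→d18:-→d19:-→d20:-→d21:-→d22:-→d23:-→d24:-→d25:-→d26:-→d27:-→d28:-→d29:-→d30:-→d31:-→d32:H4  best=H4
  + 0.0.0.0/0 (H4) depth=0
  ? 163.40.236.131  path d0:H4→d1:-→d2:-→d3:-→d4:-→d5:-→d6:-→d7:-→d8:-→d9:-→d10:-→d11:-→d12:-→d13:-→d14:-→d15:-→d16:-→d17:-→d18:-→d19:-→d20:-→d21:-→d22:-→d23:-→d24:-→d25:-→d26:-→d27:-→d28:-→d29:-→d30:-→d31:-→d32:H4  best=H4
  ? 171.40.236.131  path d0:H4→d1:-→d2:-→d3:-→d4:-  best=H4
  ? 163.40.236.131  path d0:H4→d1:-→d2:-→d3:-→d4:-→d5:-→d6:-→d7:-→d8:-→d9:-→d10:-→d11:-→d12:-→d13:-→d14:-→d15:-→d16:-→d17:-→d18:-→d19:-→d20:-→d21:-→d22:-→d23:-→d24:-→d25:-→d26:-→d27:-→d28:-→d29:-→d30:-→d31:-→d32:H4  best=H4
  ? 167.40.236.131  path d0:H4→d1:-→d2:-→d3:-→d4:-→d5:-  best=H4
  - 163.40.236.131/32 clear@32
  ? 153.118.37.168  path d0:H4→d1:-→d2:-  best=H4
  ? 136.113.71.203  path d0:H4→d1:-→d2:-  best=H4
  + 194.0.0.0/8 (H4) depth=8
  ? 194.0.1.74  path d0:H4→d1:-→d2:-→d3:-→d4:-→d5:-→d6:-→d7:-→d8:H4  best=H4
  ? 194.0.53.193  path d0:H4→d1:-→d2:-→d3:-→d4:-→d5:-→d6:-→d7:-→d8:H4  best=H4
  + 163.40.236.0/24 (H1) depth=24
  + 194.173.0.0/16 (H2) depth=16
  ? 163.40.236.21  path d0:H4→d1:-→d2:-→d3:-→d4:-→d5:-→d6:-→d7:-→d8:-→d9:-→d10:-→d11:-→d12:-→d13:-→d14:-→d15:-→d16:-→d17:-→d18:-→d19:-→d20:-→d21:-→d22:-→d23:-→d24:H1  best=H1
  + 163.0.0.0/9 (H3) depth=9
  ? 194.173.0.23  path d0:H4→d1:-→d2:-→d3:-→d4:-→d5:-→d6:-→d7:-→d8:H4→d9:-→d10:-→d11:-→d12:-→d13:-→d14:-→d15:-→d16:H2  best=H2
  + 163.40.236.130/31 (H4) depth=31
  ? 194.0.0.4  path d0:H4→d1:-→d2:-→d3:-→d4:-→d5:-→d6:-→d7:-→d8:H4  best=H4
  ? 163.0.0.3  path d0:H4→d1:-→d2:-→d3:-→d4:-→d5:-→d6:-→d7:-→d8:-→d9:H3→d10:-  best=H3

== LOOKUPS ==
["H4","H4","H4","H4","H4","H4","H4","H4","H4","H4","H1","H2","H4","H3"]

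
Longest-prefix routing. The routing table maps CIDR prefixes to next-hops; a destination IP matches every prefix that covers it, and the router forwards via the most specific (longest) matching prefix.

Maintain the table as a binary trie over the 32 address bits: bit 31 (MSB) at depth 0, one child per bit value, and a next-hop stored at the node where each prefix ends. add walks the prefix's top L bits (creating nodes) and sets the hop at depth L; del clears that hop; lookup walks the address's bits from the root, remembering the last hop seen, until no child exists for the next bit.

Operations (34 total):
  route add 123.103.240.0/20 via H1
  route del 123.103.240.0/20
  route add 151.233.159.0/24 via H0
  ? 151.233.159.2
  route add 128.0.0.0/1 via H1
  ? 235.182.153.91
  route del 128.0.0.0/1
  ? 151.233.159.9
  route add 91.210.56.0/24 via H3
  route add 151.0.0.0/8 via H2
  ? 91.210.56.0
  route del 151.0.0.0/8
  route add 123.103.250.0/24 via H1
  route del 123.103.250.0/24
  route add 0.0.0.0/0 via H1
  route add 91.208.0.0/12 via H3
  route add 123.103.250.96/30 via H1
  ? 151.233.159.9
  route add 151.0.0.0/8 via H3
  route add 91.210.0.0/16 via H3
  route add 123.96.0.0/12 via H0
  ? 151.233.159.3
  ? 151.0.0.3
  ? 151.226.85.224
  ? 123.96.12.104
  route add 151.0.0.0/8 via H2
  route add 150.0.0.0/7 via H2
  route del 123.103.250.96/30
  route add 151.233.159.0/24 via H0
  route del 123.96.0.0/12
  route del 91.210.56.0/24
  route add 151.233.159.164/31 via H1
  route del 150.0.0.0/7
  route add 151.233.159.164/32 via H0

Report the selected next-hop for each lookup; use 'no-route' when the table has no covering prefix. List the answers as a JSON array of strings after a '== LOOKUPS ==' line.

Apply in order:
  add 123.103.240.0/20 -> H1 at depth 20
  - 123.103.240.0/20 clear@20
  add 151.233.159.0/24 -> H0 at depth 24
  Q 151.233.159.2: descend 100101111110100110011111 ; hops seen [H0] ; pick H0
  add 128.0.0.0/1 -> H1 at depth 1
  Q 235.182.153.91: descend 1 ; hops seen [H1] ; pick H1
  - 128.0.0.0/1 clear@1
  Q 151.233.159.9: descend 100101111110100110011111 ; hops seen [H0] ; pick H0
  add 91.210.56.0/24 -> H3 at depth 24
  add 151.0.0.0/8 -> H2 at depth 8
  Q 91.210.56.0: descend 010110111101001000111000 ; hops seen [H3] ; pick H3
  - 151.0.0.0/8 clear@8
  add 123.103.250.0/24 -> H1 at depth 24
  - 123.103.250.0/24 clear@24
  add 0.0.0.0/0 -> H1 at depth 0
  add 91.208.0.0/12 -> H3 at depth 12
  add 123.103.250.96/30 -> H1 at depth 30
  Q 151.233.159.9: descend 100101111110100110011111 ; hops seen [H1,H0] ; pick H0
  add 151.0.0.0/8 -> H3 at depth 8
  add 91.210.0.0/16 -> H3 at depth 16
  add 123.96.0.0/12 -> H0 at depth 12
  Q 151.233.159.3: descend 100101111110100110011111 ; hops seen [H1,H3,H0] ; pick H0
  Q 151.0.0.3: descend 10010111 ; hops seen [H1,H3] ; pick H3
  Q 151.226.85.224: descend 100101111110 ; hops seen [H1,H3] ; pick H3
  Q 123.96.12.104: descend 0111101101100 ; hops seen [H1,H0] ; pick H0
  add 151.0.0.0/8 -> H2 at depth 8
  add 150.0.0.0/7 -> H2 at depth 7
  - 123.103.250.96/30 clear@30
  add 151.233.159.0/24 -> H0 at depth 24
  - 123.96.0.0/12 clear@12
  - 91.210.56.0/24 clear@24
  add 151.233.159.164/31 -> H1 at depth 31
  - 150.0.0.0/7 clear@7
  add 151.233.159.164/32 -> H0 at depth 32

== LOOKUPS ==
["H0","H1","H0","H3","H0","H0","H3","H3","H0"]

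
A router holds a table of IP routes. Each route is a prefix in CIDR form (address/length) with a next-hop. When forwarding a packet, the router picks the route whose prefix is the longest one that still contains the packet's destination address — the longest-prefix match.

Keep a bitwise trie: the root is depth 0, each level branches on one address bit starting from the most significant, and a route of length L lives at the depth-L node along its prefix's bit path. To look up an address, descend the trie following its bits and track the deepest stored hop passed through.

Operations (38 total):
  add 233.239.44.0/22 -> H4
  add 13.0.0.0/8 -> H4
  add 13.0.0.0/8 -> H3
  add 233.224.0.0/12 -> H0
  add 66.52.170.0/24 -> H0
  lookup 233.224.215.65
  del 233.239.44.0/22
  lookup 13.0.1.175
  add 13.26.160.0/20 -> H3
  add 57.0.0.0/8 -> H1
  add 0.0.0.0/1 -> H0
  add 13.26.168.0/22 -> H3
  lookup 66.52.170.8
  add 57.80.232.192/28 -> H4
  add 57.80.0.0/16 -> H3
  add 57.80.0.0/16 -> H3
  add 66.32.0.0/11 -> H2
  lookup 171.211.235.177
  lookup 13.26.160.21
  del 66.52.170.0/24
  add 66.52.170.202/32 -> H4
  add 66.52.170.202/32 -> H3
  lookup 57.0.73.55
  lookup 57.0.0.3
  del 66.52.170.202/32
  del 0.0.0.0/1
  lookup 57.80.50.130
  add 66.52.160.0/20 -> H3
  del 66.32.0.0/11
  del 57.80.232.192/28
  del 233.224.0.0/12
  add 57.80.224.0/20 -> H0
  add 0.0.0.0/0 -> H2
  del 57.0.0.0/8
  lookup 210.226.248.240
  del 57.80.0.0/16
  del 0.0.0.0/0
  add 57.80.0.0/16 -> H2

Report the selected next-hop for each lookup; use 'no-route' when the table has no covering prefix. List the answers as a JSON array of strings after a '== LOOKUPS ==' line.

Apply in order:
  + 233.239.44.0/22 (H4) depth=22
  + 13.0.0.0/8 (H4) depth=8
  + 13.0.0.0/8 (H3) depth=8
  + 233.224.0.0/12 (H0) depth=12
  + 66.52.170.0/24 (H0) depth=24
  Q 233.224.215.65: descend 111010011110 ; hops seen [H0] ; pick H0
  - 233.239.44.0/22 clear@22
  Q 13.0.1.175: descend 00001101 ; hops seen [H3] ; pick H3
  + 13.26.160.0/20 (H3) depth=20
  + 57.0.0.0/8 (H1) depth=8
  + 0.0.0.0/1 (H0) depth=1
  + 13.26.168.0/22 (H3) depth=22
  Q 66.52.170.8: descend 010000100011010010101010 ; hops seen [H0,H0] ; pick H0
  + 57.80.232.192/28 (H4) depth=28
  + 57.80.0.0/16 (H3) depth=16
  + 57.80.0.0/16 (H3) depth=16
  + 66.32.0.0/11 (H2) depth=11
  Q 171.211.235.177: descend 1 ; hops seen [∅] ; pick no-route
  Q 13.26.160.21: descend 00001101000110101010 ; hops seen [H0,H3,H3] ; pick H3
  - 66.52.170.0/24 clear@24
  + 66.52.170.202/32 (H4) depth=32
  + 66.52.170.202/32 (H3) depth=32
  Q 57.0.73.55: descend 001110010 ; hops seen [H0,H1] ; pick H1
  Q 57.0.0.3: descend 001110010 ; hops seen [H0,H1] ; pick H1
  - 66.52.170.202/32 clear@32
  - 0.0.0.0/1 clear@1
  Q 57.80.50.130: descend 0011100101010000 ; hops seen [H1,H3] ; pick H3
  + 66.52.160.0/20 (H3) depth=20
  - 66.32.0.0/11 clear@11
  - 57.80.232.192/28 clear@28
  - 233.224.0.0/12 clear@12
  + 57.80.224.0/20 (H0) depth=20
  + 0.0.0.0/0 (H2) depth=0
  - 57.0.0.0/8 clear@8
  Q 210.226.248.240: descend 11 ; hops seen [H2] ; pick H2
  - 57.80.0.0/16 clear@16
  - 0.0.0.0/0 clear@0
  + 57.80.0.0/16 (H2) depth=16

== LOOKUPS ==
["H0","H3","H0","no-route","H3","H1","H1","H3","H2"]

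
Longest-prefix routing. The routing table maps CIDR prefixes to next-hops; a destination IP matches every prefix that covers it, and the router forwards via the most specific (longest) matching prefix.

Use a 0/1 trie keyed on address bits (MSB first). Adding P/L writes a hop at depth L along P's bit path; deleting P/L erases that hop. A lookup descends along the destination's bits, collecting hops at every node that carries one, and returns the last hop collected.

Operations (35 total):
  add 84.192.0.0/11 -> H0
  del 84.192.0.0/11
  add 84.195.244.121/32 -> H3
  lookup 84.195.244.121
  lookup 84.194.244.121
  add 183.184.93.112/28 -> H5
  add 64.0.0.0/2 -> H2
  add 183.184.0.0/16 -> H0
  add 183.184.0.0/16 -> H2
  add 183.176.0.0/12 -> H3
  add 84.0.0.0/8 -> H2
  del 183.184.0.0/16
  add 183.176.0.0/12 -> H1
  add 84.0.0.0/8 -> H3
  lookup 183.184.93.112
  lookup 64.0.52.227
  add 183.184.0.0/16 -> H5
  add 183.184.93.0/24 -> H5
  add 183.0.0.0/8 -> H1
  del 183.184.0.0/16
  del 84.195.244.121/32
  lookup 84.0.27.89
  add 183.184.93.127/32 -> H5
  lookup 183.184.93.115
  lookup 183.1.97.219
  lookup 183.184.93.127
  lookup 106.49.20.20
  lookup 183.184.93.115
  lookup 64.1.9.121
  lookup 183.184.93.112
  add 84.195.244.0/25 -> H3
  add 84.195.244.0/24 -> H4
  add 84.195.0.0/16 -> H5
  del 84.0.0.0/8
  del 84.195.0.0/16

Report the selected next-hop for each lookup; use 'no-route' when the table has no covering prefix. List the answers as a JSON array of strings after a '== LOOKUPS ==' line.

Trace:
  add 84.192.0.0/11 -> H0 at depth 11
  del 84.192.0.0/11 (clear depth 11)
  add 84.195.244.121/32 -> H3 at depth 32
  lookup 84.195.244.121: bits 01010100110000111111010001111001 walk d0:-→d1:-→d2:-→d3:-→d4:-→d5:-→d6:-→d7:-→d8:-→d9:-→d10:-→d11:-→d12:-→d13:-→d14:-→d15:-→d16:-→d17:-→d18:-→d19:-→d20:-→d21:-→d22:-→d23:-→d24:-→d25:-→d26:-→d27:-→d28:-→d29:-→d30:-→d31:-→d32:H3 -> H3
  lookup 84.194.244.121: bits 010101001100001 walk d0:-→d1:-→d2:-→d3:-→d4:-→d5:-→d6:-→d7:-→d8:-→d9:-→d10:-→d11:-→d12:-→d13:-→d14:-→d15:- -> no-route
  add 183.184.93.112/28 -> H5 at depth 28
  add 64.0.0.0/2 -> H2 at depth 2
  add 183.184.0.0/16 -> H0 at depth 16
  add 183.184.0.0/16 -> H2 at depth 16
  add 183.176.0.0/12 -> H3 at depth 12
  add 84.0.0.0/8 -> H2 at depth 8
  del 183.184.0.0/16 (clear depth 16)
  add 183.176.0.0/12 -> H1 at depth 12
  add 84.0.0.0/8 -> H3 at depth 8
  lookup 183.184.93.112: bits 1011011110111000010111010111 walk d0:-→d1:-→d2:-→d3:-→d4:-→d5:-→d6:-→d7:-→d8:-→d9:-→d10:-→d11:-→d12:H1→d13:-→d14:-→d15:-→d16:-→d17:-→d18:-→d19:-→d20:-→d21:-→d22:-→d23:-→d24:-→d25:-→d26:-→d27:-→d28:H5 -> H5
  lookup 64.0.52.227: bits 010 walk d0:-→d1:-→d2:H2→d3:- -> H2
  add 183.184.0.0/16 -> H5 at depth 16
  add 183.184.93.0/24 -> H5 at depth 24
  add 183.0.0.0/8 -> H1 at depth 8
  del 183.184.0.0/16 (clear depth 16)
  del 84.195.244.121/32 (clear depth 32)
  lookup 84.0.27.89: bits 01010100 walk d0:-→d1:-→d2:H2→d3:-→d4:-→d5:-→d6:-→d7:-→d8:H3 -> H3
  add 183.184.93.127/32 -> H5 at depth 32
  lookup 183.184.93.115: bits 1011011110111000010111010111 walk d0:-→d1:-→d2:-→d3:-→d4:-→d5:-→d6:-→d7:-→d8:H1→d9:-→d10:-→d11:-→d12:H1→d13:-→d14:-→d15:-→d16:-→d17:-→d18:-→d19:-→d20:-→d21:-→d22:-→d23:-→d24:H5→d25:-→d26:-→d27:-→d28:H5 -> H5
  lookup 183.1.97.219: bits 10110111 walk d0:-→d1:-→d2:-→d3:-→d4:-→d5:-→d6:-→d7:-→d8:H1 -> H1
  lookup 183.184.93.127: bits 10110111101110000101110101111111 walk d0:-→d1:-→d2:-→d3:-→d4:-→d5:-→d6:-→d7:-→d8:H1→d9:-→d10:-→d11:-→d12:H1→d13:-→d14:-→d15:-→d16:-→d17:-→d18:-→d19:-→d20:-→d21:-→d22:-→d23:-→d24:H5→d25:-→d26:-→d27:-→d28:H5→d29:-→d30:-→d31:-→d32:H5 -> H5
  lookup 106.49.20.20: bits 01 walk d0:-→d1:-→d2:H2 -> H2
  lookup 183.184.93.115: bits 1011011110111000010111010111 walk d0:-→d1:-→d2:-→d3:-→d4:-→d5:-→d6:-→d7:-→d8:H1→d9:-→d10:-→d11:-→d12:H1→d13:-→d14:-→d15:-→d16:-→d17:-→d18:-→d19:-→d20:-→d21:-→d22:-→d23:-→d24:H5→d25:-→d26:-→d27:-→d28:H5 -> H5
  lookup 64.1.9.121: bits 010 walk d0:-→d1:-→d2:H2→d3:- -> H2
  lookup 183.184.93.112: bits 1011011110111000010111010111 walk d0:-→d1:-→d2:-→d3:-→d4:-→d5:-→d6:-→d7:-→d8:H1→d9:-→d10:-→d11:-→d12:H1→d13:-→d14:-→d15:-→d16:-→d17:-→d18:-→d19:-→d20:-→d21:-→d22:-→d23:-→d24:H5→d25:-→d26:-→d27:-→d28:H5 -> H5
  add 84.195.244.0/25 -> H3 at depth 25
  add 84.195.244.0/24 -> H4 at depth 24
  add 84.195.0.0/16 -> H5 at depth 16
  del 84.0.0.0/8 (clear depth 8)
  del 84.195.0.0/16 (clear depth 16)

== LOOKUPS ==
["H3","no-route","H5","H2","H3","H5","H1","H5","H2","H5","H2","H5"]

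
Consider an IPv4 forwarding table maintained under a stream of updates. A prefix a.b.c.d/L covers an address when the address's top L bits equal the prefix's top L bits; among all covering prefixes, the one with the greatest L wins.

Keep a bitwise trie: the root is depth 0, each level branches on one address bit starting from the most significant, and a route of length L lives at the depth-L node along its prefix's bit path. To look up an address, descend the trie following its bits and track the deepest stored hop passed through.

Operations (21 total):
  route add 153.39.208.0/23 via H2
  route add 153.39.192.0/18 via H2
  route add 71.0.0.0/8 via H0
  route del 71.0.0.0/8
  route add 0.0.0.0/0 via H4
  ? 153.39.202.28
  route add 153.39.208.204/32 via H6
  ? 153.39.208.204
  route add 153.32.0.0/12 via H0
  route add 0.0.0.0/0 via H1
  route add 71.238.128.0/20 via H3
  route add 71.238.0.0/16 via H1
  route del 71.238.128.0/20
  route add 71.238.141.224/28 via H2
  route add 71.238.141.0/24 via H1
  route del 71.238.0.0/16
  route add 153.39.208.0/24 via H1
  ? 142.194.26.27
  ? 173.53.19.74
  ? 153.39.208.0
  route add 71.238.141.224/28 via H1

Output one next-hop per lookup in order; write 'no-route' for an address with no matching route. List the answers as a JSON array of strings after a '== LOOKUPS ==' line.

Process each operation:
  + 153.39.208.0/23 (H2) depth=23
  + 153.39.192.0/18 (H2) depth=18
  + 71.0.0.0/8 (H0) depth=8
  - 71.0.0.0/8 clear@8
  + 0.0.0.0/0 (H4) depth=0
  Q 153.39.202.28: descend 1001100100100111110 ; hops seen [H4,H2] ; pick H2
  + 153.39.208.204/32 (H6) depth=32
  Q 153.39.208.204: descend 10011001001001111101000011001100 ; hops seen [H4,H2,H2,H6] ; pick H6
  + 153.32.0.0/12 (H0) depth=12
  + 0.0.0.0/0 (H1) depth=0
  + 71.238.128.0/20 (H3) depth=20
  + 71.238.0.0/16 (H1) depth=16
  - 71.238.128.0/20 clear@20
  + 71.238.141.224/28 (H2) depth=28
  + 71.238.141.0/24 (H1) depth=24
  - 71.238.0.0/16 clear@16
  + 153.39.208.0/24 (H1) depth=24
  Q 142.194.26.27: descend 100 ; hops seen [H1] ; pick H1
  Q 173.53.19.74: descend 10 ; hops seen [H1] ; pick H1
  Q 153.39.208.0: descend 100110010010011111010000 ; hops seen [H1,H0,H2,H2,H1] ; pick H1
  + 71.238.141.224/28 (H1) depth=28

== LOOKUPS ==
["H2","H6","H1","H1","H1"]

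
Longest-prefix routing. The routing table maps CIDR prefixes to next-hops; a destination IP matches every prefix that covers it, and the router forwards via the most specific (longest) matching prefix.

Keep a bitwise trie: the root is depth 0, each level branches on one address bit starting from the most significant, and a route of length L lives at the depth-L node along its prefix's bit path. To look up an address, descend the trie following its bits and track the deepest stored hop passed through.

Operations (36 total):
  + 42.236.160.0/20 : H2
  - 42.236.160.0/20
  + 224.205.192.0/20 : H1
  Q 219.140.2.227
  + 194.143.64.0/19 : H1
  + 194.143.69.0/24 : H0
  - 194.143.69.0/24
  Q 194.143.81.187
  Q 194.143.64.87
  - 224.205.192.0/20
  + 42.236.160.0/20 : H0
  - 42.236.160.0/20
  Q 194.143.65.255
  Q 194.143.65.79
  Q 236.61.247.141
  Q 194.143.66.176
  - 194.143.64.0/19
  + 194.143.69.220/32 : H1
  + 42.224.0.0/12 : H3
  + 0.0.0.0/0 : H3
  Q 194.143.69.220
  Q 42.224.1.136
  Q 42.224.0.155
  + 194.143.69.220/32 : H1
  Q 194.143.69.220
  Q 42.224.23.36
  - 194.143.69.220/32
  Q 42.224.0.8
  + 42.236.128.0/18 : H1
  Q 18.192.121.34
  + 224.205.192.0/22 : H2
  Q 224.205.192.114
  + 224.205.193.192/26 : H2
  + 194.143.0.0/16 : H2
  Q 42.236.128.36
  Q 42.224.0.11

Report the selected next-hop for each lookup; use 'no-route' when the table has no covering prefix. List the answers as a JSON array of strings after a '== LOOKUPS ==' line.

Trace:
  + 42.236.160.0/20 (H2) depth=20
  del 42.236.160.0/20 (clear depth 20)
  + 224.205.192.0/20 (H1) depth=20
  lookup 219.140.2.227: bits 11 walk d0:-→d1:-→d2:- -> no-route
  + 194.143.64.0/19 (H1) depth=19
  + 194.143.69.0/24 (H0) depth=24
  del 194.143.69.0/24 (clear depth 24)
  lookup 194.143.81.187: bits 1100001010001111010 walk d0:-→d1:-→d2:-→d3:-→d4:-→d5:-→d6:-→d7:-→d8:-→d9:-→d10:-→d11:-→d12:-→d13:-→d14:-→d15:-→d16:-→d17:-→d18:-→d19:H1 -> H1
  lookup 194.143.64.87: bits 110000101000111101000 walk d0:-→d1:-→d2:-→d3:-→d4:-→d5:-→d6:-→d7:-→d8:-→d9:-→d10:-→d11:-→d12:-→d13:-→d14:-→d15:-→d16:-→d17:-→d18:-→d19:H1→d20:-→d21:- -> H1
  del 224.205.192.0/20 (clear depth 20)
  + 42.236.160.0/20 (H0) depth=20
  del 42.236.160.0/20 (clear depth 20)
  lookup 194.143.65.255: bits 110000101000111101000 walk d0:-→d1:-→d2:-→d3:-→d4:-→d5:-→d6:-→d7:-→d8:-→d9:-→d10:-→d11:-→d12:-→d13:-→d14:-→d15:-→d16:-→d17:-→d18:-→d19:H1→d20:-→d21:- -> H1
  lookup 194.143.65.79: bits 110000101000111101000 walk d0:-→d1:-→d2:-→d3:-→d4:-→d5:-→d6:-→d7:-→d8:-→d9:-→d10:-→d11:-→d12:-→d13:-→d14:-→d15:-→d16:-→d17:-→d18:-→d19:H1→d20:-→d21:- -> H1
  lookup 236.61.247.141: bits 1110 walk d0:-→d1:-→d2:-→d3:-→d4:- -> no-route
  lookup 194.143.66.176: bits 110000101000111101000 walk d0:-→d1:-→d2:-→d3:-→d4:-→d5:-→d6:-→d7:-→d8:-→d9:-→d10:-→d11:-→d12:-→d13:-→d14:-→d15:-→d16:-→d17:-→d18:-→d19:H1→d20:-→d21:- -> H1
  del 194.143.64.0/19 (clear depth 19)
  + 194.143.69.220/32 (H1) depth=32
  + 42.224.0.0/12 (H3) depth=12
  + 0.0.0.0/0 (H3) depth=0
  lookup 194.143.69.220: bits 11000010100011110100010111011100 walk d0:H3→d1:-→d2:-→d3:-→d4:-→d5:-→d6:-→d7:-→d8:-→d9:-→d10:-→d11:-→d12:-→d13:-→d14:-→d15:-→d16:-→d17:-→d18:-→d19:-→d20:-→d21:-→d22:-→d23:-→d24:-→d25:-→d26:-→d27:-→d28:-→d29:-→d30:-→d31:-→d32:H1 -> H1
  lookup 42.224.1.136: bits 001010101110 walk d0:H3→d1:-→d2:-→d3:-→d4:-→d5:-→d6:-→d7:-→d8:-→d9:-→d10:-→d11:-→d12:H3 -> H3
  lookup 42.224.0.155: bits 001010101110 walk d0:H3→d1:-→d2:-→d3:-→d4:-→d5:-→d6:-→d7:-→d8:-→d9:-→d10:-→d11:-→d12:H3 -> H3
  + 194.143.69.220/32 (H1) depth=32
  lookup 194.143.69.220: bits 11000010100011110100010111011100 walk d0:H3→d1:-→d2:-→d3:-→d4:-→d5:-→d6:-→d7:-→d8:-→d9:-→d10:-→d11:-→d12:-→d13:-→d14:-→d15:-→d16:-→d17:-→d18:-→d19:-→d20:-→d21:-→d22:-→d23:-→d24:-→d25:-→d26:-→d27:-→d28:-→d29:-→d30:-→d31:-→d32:H1 -> H1
  lookup 42.224.23.36: bits 001010101110 walk d0:H3→d1:-→d2:-→d3:-→d4:-→d5:-→d6:-→d7:-→d8:-→d9:-→d10:-→d11:-→d12:H3 -> H3
  del 194.143.69.220/32 (clear depth 32)
  lookup 42.224.0.8: bits 001010101110 walk d0:H3→d1:-→d2:-→d3:-→d4:-→d5:-→d6:-→d7:-→d8:-→d9:-→d10:-→d11:-→d12:H3 -> H3
  + 42.236.128.0/18 (H1) depth=18
  lookup 18.192.121.34: bits 00 walk d0:H3→d1:-→d2:- -> H3
  + 224.205.192.0/22 (H2) depth=22
  lookup 224.205.192.114: bits 1110000011001101110000 walk d0:H3→d1:-→d2:-→d3:-→d4:-→d5:-→d6:-→d7:-→d8:-→d9:-→d10:-→d11:-→d12:-→d13:-→d14:-→d15:-→d16:-→d17:-→d18:-→d19:-→d20:-→d21:-→d22:H2 -> H2
  + 224.205.193.192/26 (H2) depth=26
  + 194.143.0.0/16 (H2) depth=16
  lookup 42.236.128.36: bits 001010101110110010 walk d0:H3→d1:-→d2:-→d3:-→d4:-→d5:-→d6:-→d7:-→d8:-→d9:-→d10:-→d11:-→d12:H3→d13:-→d14:-→d15:-→d16:-→d17:-→d18:H1 -> H1
  lookup 42.224.0.11: bits 001010101110 walk d0:H3→d1:-→d2:-→d3:-→d4:-→d5:-→d6:-→d7:-→d8:-→d9:-→d10:-→d11:-→d12:H3 -> H3

== LOOKUPS ==
["no-route","H1","H1","H1","H1","no-route","H1","H1","H3","H3","H1","H3","H3","H3","H2","H1","H3"]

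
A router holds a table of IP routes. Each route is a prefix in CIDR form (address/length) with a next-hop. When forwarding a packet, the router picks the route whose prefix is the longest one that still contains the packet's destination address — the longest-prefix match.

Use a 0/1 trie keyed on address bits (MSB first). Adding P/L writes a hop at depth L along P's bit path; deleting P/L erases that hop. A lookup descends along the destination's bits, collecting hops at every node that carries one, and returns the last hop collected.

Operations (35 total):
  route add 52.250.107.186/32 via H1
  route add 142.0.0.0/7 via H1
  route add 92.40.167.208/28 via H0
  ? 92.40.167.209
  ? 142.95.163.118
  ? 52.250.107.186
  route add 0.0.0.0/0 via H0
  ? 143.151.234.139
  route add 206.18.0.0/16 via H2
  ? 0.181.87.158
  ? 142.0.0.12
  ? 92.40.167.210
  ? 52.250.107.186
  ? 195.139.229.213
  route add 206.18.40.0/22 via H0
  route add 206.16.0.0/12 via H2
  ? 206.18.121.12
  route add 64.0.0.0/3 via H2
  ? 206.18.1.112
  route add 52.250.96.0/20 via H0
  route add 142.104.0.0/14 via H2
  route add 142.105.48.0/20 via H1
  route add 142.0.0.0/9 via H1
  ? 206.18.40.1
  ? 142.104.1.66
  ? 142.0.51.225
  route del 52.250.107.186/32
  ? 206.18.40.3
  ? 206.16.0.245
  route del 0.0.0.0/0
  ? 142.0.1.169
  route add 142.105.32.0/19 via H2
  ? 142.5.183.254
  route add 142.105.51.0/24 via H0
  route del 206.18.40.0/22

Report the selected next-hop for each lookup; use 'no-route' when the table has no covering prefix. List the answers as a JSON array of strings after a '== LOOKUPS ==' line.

Apply in order:
  add 52.250.107.186/32 -> H1 at depth 32
  add 142.0.0.0/7 -> H1 at depth 7
  add 92.40.167.208/28 -> H0 at depth 28
  lookup 92.40.167.209: bits 0101110000101000101001111101 walk d0:-→d1:-→d2:-→d3:-→d4:-→d5:-→d6:-→d7:-→d8:-→d9:-→d10:-→d11:-→d12:-→d13:-→d14:-→d15:-→d16:-→d17:-→d18:-→d19:-→d20:-→d21:-→d22:-→d23:-→d24:-→d25:-→d26:-→d27:-→d28:H0 -> H0
  lookup 142.95.163.118: bits 1000111 walk d0:-→d1:-→d2:-→d3:-→d4:-→d5:-→d6:-→d7:H1 -> H1
  lookup 52.250.107.186: bits 00110100111110100110101110111010 walk d0:-→d1:-→d2:-→d3:-→d4:-→d5:-→d6:-→d7:-→d8:-→d9:-→d10:-→d11:-→d12:-→d13:-→d14:-→d15:-→d16:-→d17:-→d18:-→d19:-→d20:-→d21:-→d22:-→d23:-→d24:-→d25:-→d26:-→d27:-→d28:-→d29:-→d30:-→d31:-→d32:H1 -> H1
  add 0.0.0.0/0 -> H0 at depth 0
  lookup 143.151.234.139: bits 1000111 walk d0:H0→d1:-→d2:-→d3:-→d4:-→d5:-→d6:-→d7:H1 -> H1
  add 206.18.0.0/16 -> H2 at depth 16
  lookup 0.181.87.158: bits 00 walk d0:H0→d1:-→d2:- -> H0
  lookup 142.0.0.12: bits 1000111 walk d0:H0→d1:-→d2:-→d3:-→d4:-→d5:-→d6:-→d7:H1 -> H1
  lookup 92.40.167.210: bits 0101110000101000101001111101 walk d0:H0→d1:-→d2:-→d3:-→d4:-→d5:-→d6:-→d7:-→d8:-→d9:-→d10:-→d11:-→d12:-→d13:-→d14:-→d15:-→d16:-→d17:-→d18:-→d19:-→d20:-→d21:-→d22:-→d23:-→d24:-→d25:-→d26:-→d27:-→d28:H0 -> H0
  lookup 52.250.107.186: bits 00110100111110100110101110111010 walk d0:H0→d1:-→d2:-→d3:-→d4:-→d5:-→d6:-→d7:-→d8:-→d9:-→d10:-→d11:-→d12:-→d13:-→d14:-→d15:-→d16:-→d17:-→d18:-→d19:-→d20:-→d21:-→d22:-→d23:-→d24:-→d25:-→d26:-→d27:-→d28:-→d29:-→d30:-→d31:-→d32:H1 -> H1
  lookup 195.139.229.213: bits 1100 walk d0:H0→d1:-→d2:-→d3:-→d4:- -> H0
  add 206.18.40.0/22 -> H0 at depth 22
  add 206.16.0.0/12 -> H2 at depth 12
  lookup 206.18.121.12: bits 11001110000100100 walk d0:H0→d1:-→d2:-→d3:-→d4:-→d5:-→d6:-→d7:-→d8:-→d9:-→d10:-→d11:-→d12:H2→d13:-→d14:-→d15:-→d16:H2→d17:- -> H2
  add 64.0.0.0/3 -> H2 at depth 3
  lookup 206.18.1.112: bits 110011100001001000 walk d0:H0→d1:-→d2:-→d3:-→d4:-→d5:-→d6:-→d7:-→d8:-→d9:-→d10:-→d11:-→d12:H2→d13:-→d14:-→d15:-→d16:H2→d17:-→d18:- -> H2
  add 52.250.96.0/20 -> H0 at depth 20
  add 142.104.0.0/14 -> H2 at depth 14
  add 142.105.48.0/20 -> H1 at depth 20
  add 142.0.0.0/9 -> H1 at depth 9
  lookup 206.18.40.1: bits 1100111000010010001010 walk d0:H0→d1:-→d2:-→d3:-→d4:-→d5:-→d6:-→d7:-→d8:-→d9:-→d10:-→d11:-→d12:H2→d13:-→d14:-→d15:-→d16:H2→d17:-→d18:-→d19:-→d20:-→d21:-→d22:H0 -> H0
  lookup 142.104.1.66: bits 100011100110100 walk d0:H0→d1:-→d2:-→d3:-→d4:-→d5:-→d6:-→d7:H1→d8:-→d9:H1→d10:-→d11:-→d12:-→d13:-→d14:H2→d15:- -> H2
  lookup 142.0.51.225: bits 100011100 walk d0:H0→d1:-→d2:-→d3:-→d4:-→d5:-→d6:-→d7:H1→d8:-→d9:H1 -> H1
  - 52.250.107.186/32 clear@32
  lookup 206.18.40.3: bits 1100111000010010001010 walk d0:H0→d1:-→d2:-→d3:-→d4:-→d5:-→d6:-→d7:-→d8:-→d9:-→d10:-→d11:-→d12:H2→d13:-→d14:-→d15:-→d16:H2→d17:-→d18:-→d19:-→d20:-→d21:-→d22:H0 -> H0
  lookup 206.16.0.245: bits 11001110000100 walk d0:H0→d1:-→d2:-→d3:-→d4:-→d5:-→d6:-→d7:-→d8:-→d9:-→d10:-→d11:-→d12:H2→d13:-→d14:- -> H2
  - 0.0.0.0/0 clear@0
  lookup 142.0.1.169: bits 100011100 walk d0:-→d1:-→d2:-→d3:-→d4:-→d5:-→d6:-→d7:H1→d8:-→d9:H1 -> H1
  add 142.105.32.0/19 -> H2 at depth 19
  lookup 142.5.183.254: bits 100011100 walk d0:-→d1:-→d2:-→d3:-→d4:-→d5:-→d6:-→d7:H1→d8:-→d9:H1 -> H1
  add 142.105.51.0/24 -> H0 at depth 24
  - 206.18.40.0/22 clear@22

== LOOKUPS ==
["H0","H1","H1","H1","H0","H1","H0","H1","H0","H2","H2","H0","H2","H1","H0","H2","H1","H1"]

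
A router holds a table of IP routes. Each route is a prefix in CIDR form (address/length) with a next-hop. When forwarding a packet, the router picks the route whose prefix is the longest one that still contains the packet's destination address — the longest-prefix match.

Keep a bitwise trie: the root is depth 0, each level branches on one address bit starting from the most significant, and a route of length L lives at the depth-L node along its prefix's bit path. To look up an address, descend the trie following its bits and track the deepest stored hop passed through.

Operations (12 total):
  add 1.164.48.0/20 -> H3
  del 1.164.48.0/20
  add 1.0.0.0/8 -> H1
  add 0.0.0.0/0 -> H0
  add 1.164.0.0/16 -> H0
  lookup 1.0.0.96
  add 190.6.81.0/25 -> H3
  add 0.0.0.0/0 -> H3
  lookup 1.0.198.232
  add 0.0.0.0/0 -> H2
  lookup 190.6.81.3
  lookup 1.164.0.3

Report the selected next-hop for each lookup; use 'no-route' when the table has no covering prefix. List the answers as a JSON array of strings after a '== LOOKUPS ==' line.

Apply in order:
  + 1.164.48.0/20 (H3) depth=20
  - 1.164.48.0/20 clear@20
  + 1.0.0.0/8 (H1) depth=8
  + 0.0.0.0/0 (H0) depth=0
  + 1.164.0.0/16 (H0) depth=16
  ? 1.0.0.96  path d0:H0→d1:-→d2:-→d3:-→d4:-→d5:-→d6:-→d7:-→d8:H1  best=H1
  + 190.6.81.0/25 (H3) depth=25
  + 0.0.0.0/0 (H3) depth=0
  ? 1.0.198.232  path d0:H3→d1:-→d2:-→d3:-→d4:-→d5:-→d6:-→d7:-→d8:H1  best=H1
  + 0.0.0.0/0 (H2) depth=0
  ? 190.6.81.3  path d0:H2→d1:-→d2:-→d3:-→d4:-→d5:-→d6:-→d7:-→d8:-→d9:-→d10:-→d11:-→d12:-→d13:-→d14:-→d15:-→d16:-→d17:-→d18:-→d19:-→d20:-→d21:-→d22:-→d23:-→d24:-→d25:H3  best=H3
  ? 1.164.0.3  path d0:H2→d1:-→d2:-→d3:-→d4:-→d5:-→d6:-→d7:-→d8:H1→d9:-→d10:-→d11:-→d12:-→d13:-→d14:-→d15:-→d16:H0→d17:-→d18:-  best=H0

== LOOKUPS ==
["H1","H1","H3","H0"]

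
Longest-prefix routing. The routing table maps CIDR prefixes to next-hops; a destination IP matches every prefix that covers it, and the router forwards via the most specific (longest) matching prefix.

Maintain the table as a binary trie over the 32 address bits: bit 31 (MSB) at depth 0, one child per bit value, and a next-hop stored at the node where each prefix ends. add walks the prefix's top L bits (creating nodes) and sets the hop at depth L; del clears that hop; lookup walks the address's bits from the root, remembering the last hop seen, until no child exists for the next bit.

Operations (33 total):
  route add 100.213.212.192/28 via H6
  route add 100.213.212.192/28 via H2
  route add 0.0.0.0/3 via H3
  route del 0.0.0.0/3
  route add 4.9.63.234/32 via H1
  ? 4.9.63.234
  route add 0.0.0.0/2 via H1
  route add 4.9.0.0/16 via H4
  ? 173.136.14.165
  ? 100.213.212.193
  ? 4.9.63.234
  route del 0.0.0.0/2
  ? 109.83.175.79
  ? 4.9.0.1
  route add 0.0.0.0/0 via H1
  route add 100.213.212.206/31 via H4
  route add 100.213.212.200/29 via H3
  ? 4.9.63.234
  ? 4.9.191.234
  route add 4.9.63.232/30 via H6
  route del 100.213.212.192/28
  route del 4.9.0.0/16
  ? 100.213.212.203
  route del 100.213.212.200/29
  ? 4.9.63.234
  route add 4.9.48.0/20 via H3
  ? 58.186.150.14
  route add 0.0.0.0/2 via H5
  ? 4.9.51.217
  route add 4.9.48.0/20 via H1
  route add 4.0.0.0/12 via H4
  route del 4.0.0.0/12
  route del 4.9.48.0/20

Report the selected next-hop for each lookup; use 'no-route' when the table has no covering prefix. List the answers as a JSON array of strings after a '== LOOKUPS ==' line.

Trace:
  + 100.213.212.192/28 (H6) depth=28
  + 100.213.212.192/28 (H2) depth=28
  + 0.0.0.0/3 (H3) depth=3
  del 0.0.0.0/3 (clear depth 3)
  + 4.9.63.234/32 (H1) depth=32
  Q 4.9.63.234: descend 00000100000010010011111111101010 ; hops seen [H1] ; pick H1
  + 0.0.0.0/2 (H1) depth=2
  + 4.9.0.0/16 (H4) depth=16
  Q 173.136.14.165: descend ε ; hops seen [∅] ; pick no-route
  Q 100.213.212.193: descend 0110010011010101110101001100 ; hops seen [H2] ; pick H2
  Q 4.9.63.234: descend 00000100000010010011111111101010 ; hops seen [H1,H4,H1] ; pick H1
  del 0.0.0.0/2 (clear depth 2)
  Q 109.83.175.79: descend 0110 ; hops seen [∅] ; pick no-route
  Q 4.9.0.1: descend 000001000000100100 ; hops seen [H4] ; pick H4
  + 0.0.0.0/0 (H1) depth=0
  + 100.213.212.206/31 (H4) depth=31
  + 100.213.212.200/29 (H3) depth=29
  Q 4.9.63.234: descend 00000100000010010011111111101010 ; hops seen [H1,H4,H1] ; pick H1
  Q 4.9.191.234: descend 0000010000001001 ; hops seen [H1,H4] ; pick H4
  + 4.9.63.232/30 (H6) depth=30
  del 100.213.212.192/28 (clear depth 28)
  del 4.9.0.0/16 (clear depth 16)
  Q 100.213.212.203: descend 01100100110101011101010011001 ; hops seen [H1,H3] ; pick H3
  del 100.213.212.200/29 (clear depth 29)
  Q 4.9.63.234: descend 00000100000010010011111111101010 ; hops seen [H1,H6,H1] ; pick H1
  + 4.9.48.0/20 (H3) depth=20
  Q 58.186.150.14: descend 00 ; hops seen [H1] ; pick H1
  + 0.0.0.0/2 (H5) depth=2
  Q 4.9.51.217: descend 00000100000010010011 ; hops seen [H1,H5,H3] ; pick H3
  + 4.9.48.0/20 (H1) depth=20
  + 4.0.0.0/12 (H4) depth=12
  del 4.0.0.0/12 (clear depth 12)
  del 4.9.48.0/20 (clear depth 20)

== LOOKUPS ==
["H1","no-route","H2","H1","no-route","H4","H1","H4","H3","H1","H1","H3"]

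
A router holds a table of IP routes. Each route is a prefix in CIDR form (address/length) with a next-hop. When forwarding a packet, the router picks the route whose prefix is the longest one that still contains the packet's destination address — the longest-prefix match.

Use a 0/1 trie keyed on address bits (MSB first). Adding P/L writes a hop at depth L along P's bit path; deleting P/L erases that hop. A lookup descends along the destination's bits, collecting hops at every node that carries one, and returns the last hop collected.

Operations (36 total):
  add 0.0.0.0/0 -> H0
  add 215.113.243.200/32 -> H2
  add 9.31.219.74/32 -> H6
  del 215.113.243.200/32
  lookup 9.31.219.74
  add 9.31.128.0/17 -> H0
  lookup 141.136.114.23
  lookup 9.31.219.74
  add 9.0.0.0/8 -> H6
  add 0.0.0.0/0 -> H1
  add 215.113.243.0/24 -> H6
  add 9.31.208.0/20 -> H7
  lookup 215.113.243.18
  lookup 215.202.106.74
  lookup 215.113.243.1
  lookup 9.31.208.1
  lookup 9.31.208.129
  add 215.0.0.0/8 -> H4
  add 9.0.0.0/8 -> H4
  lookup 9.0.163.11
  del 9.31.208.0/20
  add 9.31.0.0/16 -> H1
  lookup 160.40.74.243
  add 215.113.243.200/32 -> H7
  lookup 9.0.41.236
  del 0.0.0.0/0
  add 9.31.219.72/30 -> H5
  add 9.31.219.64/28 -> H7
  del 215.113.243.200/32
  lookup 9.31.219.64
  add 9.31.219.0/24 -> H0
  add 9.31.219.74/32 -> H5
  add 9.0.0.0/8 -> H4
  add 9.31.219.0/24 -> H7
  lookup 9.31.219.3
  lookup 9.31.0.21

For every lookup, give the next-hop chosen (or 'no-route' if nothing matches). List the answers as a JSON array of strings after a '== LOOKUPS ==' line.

Process each operation:
  + 0.0.0.0/0 (H0) depth=0
  + 215.113.243.200/32 (H2) depth=32
  + 9.31.219.74/32 (H6) depth=32
  del 215.113.243.200/32 (clear depth 32)
  Q 9.31.219.74: descend 00001001000111111101101101001010 ; hops seen [H0,H6] ; pick H6
  + 9.31.128.0/17 (H0) depth=17
  Q 141.136.114.23: descend 1 ; hops seen [H0] ; pick H0
  Q 9.31.219.74: descend 00001001000111111101101101001010 ; hops seen [H0,H0,H6] ; pick H6
  + 9.0.0.0/8 (H6) depth=8
  + 0.0.0.0/0 (H1) depth=0
  + 215.113.243.0/24 (H6) depth=24
  + 9.31.208.0/20 (H7) depth=20
  Q 215.113.243.18: descend 110101110111000111110011 ; hops seen [H1,H6] ; pick H6
  Q 215.202.106.74: descend 11010111 ; hops seen [H1] ; pick H1
  Q 215.113.243.1: descend 110101110111000111110011 ; hops seen [H1,H6] ; pick H6
  Q 9.31.208.1: descend 00001001000111111101 ; hops seen [H1,H6,H0,H7] ; pick H7
  Q 9.31.208.129: descend 00001001000111111101 ; hops seen [H1,H6,H0,H7] ; pick H7
  + 215.0.0.0/8 (H4) depth=8
  + 9.0.0.0/8 (H4) depth=8
  Q 9.0.163.11: descend 00001001000 ; hops seen [H1,H4] ; pick H4
  del 9.31.208.0/20 (clear depth 20)
  + 9.31.0.0/16 (H1) depth=16
  Q 160.40.74.243: descend 1 ; hops seen [H1] ; pick H1
  + 215.113.243.200/32 (H7) depth=32
  Q 9.0.41.236: descend 00001001000 ; hops seen [H1,H4] ; pick H4
  del 0.0.0.0/0 (clear depth 0)
  + 9.31.219.72/30 (H5) depth=30
  + 9.31.219.64/28 (H7) depth=28
  del 215.113.243.200/32 (clear depth 32)
  Q 9.31.219.64: descend 0000100100011111110110110100 ; hops seen [H4,H1,H0,H7] ; pick H7
  + 9.31.219.0/24 (H0) depth=24
  + 9.31.219.74/32 (H5) depth=32
  + 9.0.0.0/8 (H4) depth=8
  + 9.31.219.0/24 (H7) depth=24
  Q 9.31.219.3: descend 0000100100011111110110110 ; hops seen [H4,H1,H0,H7] ; pick H7
  Q 9.31.0.21: descend 0000100100011111 ; hops seen [H4,H1] ; pick H1

== LOOKUPS ==
["H6","H0","H6","H6","H1","H6","H7","H7","H4","H1","H4","H7","H7","H1"]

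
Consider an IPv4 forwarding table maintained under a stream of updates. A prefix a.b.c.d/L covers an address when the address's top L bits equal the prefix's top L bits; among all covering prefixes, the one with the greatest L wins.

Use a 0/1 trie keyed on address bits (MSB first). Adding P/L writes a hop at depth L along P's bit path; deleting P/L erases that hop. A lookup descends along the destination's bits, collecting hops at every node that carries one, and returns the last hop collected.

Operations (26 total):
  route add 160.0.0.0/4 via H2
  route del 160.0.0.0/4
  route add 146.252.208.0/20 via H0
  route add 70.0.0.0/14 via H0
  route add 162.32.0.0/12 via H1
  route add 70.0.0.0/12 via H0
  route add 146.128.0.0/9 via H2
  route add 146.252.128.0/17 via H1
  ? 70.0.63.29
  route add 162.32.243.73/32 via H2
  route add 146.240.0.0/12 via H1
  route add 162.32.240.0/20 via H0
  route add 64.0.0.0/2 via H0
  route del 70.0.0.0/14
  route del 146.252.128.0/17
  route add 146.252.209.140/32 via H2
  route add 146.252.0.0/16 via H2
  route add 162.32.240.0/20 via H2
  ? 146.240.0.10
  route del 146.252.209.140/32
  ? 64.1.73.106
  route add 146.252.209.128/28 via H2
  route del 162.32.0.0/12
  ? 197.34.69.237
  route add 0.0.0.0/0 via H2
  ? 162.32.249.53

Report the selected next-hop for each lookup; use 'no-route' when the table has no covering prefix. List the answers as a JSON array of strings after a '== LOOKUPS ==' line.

Process each operation:
  + 160.0.0.0/4 (H2) depth=4
  del 160.0.0.0/4 (clear depth 4)
  + 146.252.208.0/20 (H0) depth=20
  + 70.0.0.0/14 (H0) depth=14
  + 162.32.0.0/12 (H1) depth=12
  + 70.0.0.0/12 (H0) depth=12
  + 146.128.0.0/9 (H2) depth=9
  + 146.252.128.0/17 (H1) depth=17
  ? 70.0.63.29  path d0:-→d1:-→d2:-→d3:-→d4:-→d5:-→d6:-→d7:-→d8:-→d9:-→d10:-→d11:-→d12:H0→d13:-→d14:H0  best=H0
  + 162.32.243.73/32 (H2) depth=32
  + 146.240.0.0/12 (H1) depth=12
  + 162.32.240.0/20 (H0) depth=20
  + 64.0.0.0/2 (H0) depth=2
  del 70.0.0.0/14 (clear depth 14)
  del 146.252.128.0/17 (clear depth 17)
  + 146.252.209.140/32 (H2) depth=32
  + 146.252.0.0/16 (H2) depth=16
  + 162.32.240.0/20 (H2) depth=20
  ? 146.240.0.10  path d0:-→d1:-→d2:-→d3:-→d4:-→d5:-→d6:-→d7:-→d8:-→d9:H2→d10:-→d11:-→d12:H1  best=H1
  del 146.252.209.140/32 (clear depth 32)
  ? 64.1.73.106  path d0:-→d1:-→d2:H0→d3:-→d4:-→d5:-  best=H0
  + 146.252.209.128/28 (H2) depth=28
  del 162.32.0.0/12 (clear depth 12)
  ? 197.34.69.237  path d0:-→d1:-  best=no-route
  + 0.0.0.0/0 (H2) depth=0
  ? 162.32.249.53  path d0:H2→d1:-→d2:-→d3:-→d4:-→d5:-→d6:-→d7:-→d8:-→d9:-→d10:-→d11:-→d12:-→d13:-→d14:-→d15:-→d16:-→d17:-→d18:-→d19:-→d20:H2  best=H2

== LOOKUPS ==
["H0","H1","H0","no-route","H2"]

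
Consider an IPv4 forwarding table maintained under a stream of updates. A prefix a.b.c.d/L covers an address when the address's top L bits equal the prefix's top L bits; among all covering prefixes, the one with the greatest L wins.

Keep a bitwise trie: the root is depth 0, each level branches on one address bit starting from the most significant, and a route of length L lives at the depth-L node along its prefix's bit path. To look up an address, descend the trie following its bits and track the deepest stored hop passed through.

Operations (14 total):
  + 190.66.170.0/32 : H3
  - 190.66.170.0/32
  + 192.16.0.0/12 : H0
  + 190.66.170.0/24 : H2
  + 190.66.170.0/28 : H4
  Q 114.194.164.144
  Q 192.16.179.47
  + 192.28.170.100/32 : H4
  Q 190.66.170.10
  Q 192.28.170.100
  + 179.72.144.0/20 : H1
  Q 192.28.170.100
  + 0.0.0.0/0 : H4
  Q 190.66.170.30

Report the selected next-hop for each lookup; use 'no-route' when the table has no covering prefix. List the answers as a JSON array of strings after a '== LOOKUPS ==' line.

Process each operation:
  + 190.66.170.0/32 (H3) depth=32
  - 190.66.170.0/32 clear@32
  + 192.16.0.0/12 (H0) depth=12
  + 190.66.170.0/24 (H2) depth=24
  + 190.66.170.0/28 (H4) depth=28
  lookup 114.194.164.144: bits ε walk d0:- -> no-route
  lookup 192.16.179.47: bits 110000000001 walk d0:-→d1:-→d2:-→d3:-→d4:-→d5:-→d6:-→d7:-→d8:-→d9:-→d10:-→d11:-→d12:H0 -> H0
  + 192.28.170.100/32 (H4) depth=32
  lookup 190.66.170.10: bits 1011111001000010101010100000 walk d0:-→d1:-→d2:-→d3:-→d4:-→d5:-→d6:-→d7:-→d8:-→d9:-→d10:-→d11:-→d12:-→d13:-→d14:-→d15:-→d16:-→d17:-→d18:-→d19:-→d20:-→d21:-→d22:-→d23:-→d24:H2→d25:-→d26:-→d27:-→d28:H4 -> H4
  lookup 192.28.170.100: bits 11000000000111001010101001100100 walk d0:-→d1:-→d2:-→d3:-→d4:-→d5:-→d6:-→d7:-→d8:-→d9:-→d10:-→d11:-→d12:H0→d13:-→d14:-→d15:-→d16:-→d17:-→d18:-→d19:-→d20:-→d21:-→d22:-→d23:-→d24:-→d25:-→d26:-→d27:-→d28:-→d29:-→d30:-→d31:-→d32:H4 -> H4
  + 179.72.144.0/20 (H1) depth=20
  lookup 192.28.170.100: bits 11000000000111001010101001100100 walk d0:-→d1:-→d2:-→d3:-→d4:-→d5:-→d6:-→d7:-→d8:-→d9:-→d10:-→d11:-→d12:H0→d13:-→d14:-→d15:-→d16:-→d17:-→d18:-→d19:-→d20:-→d21:-→d22:-→d23:-→d24:-→d25:-→d26:-→d27:-→d28:-→d29:-→d30:-→d31:-→d32:H4 -> H4
  + 0.0.0.0/0 (H4) depth=0
  lookup 190.66.170.30: bits 101111100100001010101010000 walk d0:H4→d1:-→d2:-→d3:-→d4:-→d5:-→d6:-→d7:-→d8:-→d9:-→d10:-→d11:-→d12:-→d13:-→d14:-→d15:-→d16:-→d17:-→d18:-→d19:-→d20:-→d21:-→d22:-→d23:-→d24:H2→d25:-→d26:-→d27:- -> H2

== LOOKUPS ==
["no-route","H0","H4","H4","H4","H2"]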